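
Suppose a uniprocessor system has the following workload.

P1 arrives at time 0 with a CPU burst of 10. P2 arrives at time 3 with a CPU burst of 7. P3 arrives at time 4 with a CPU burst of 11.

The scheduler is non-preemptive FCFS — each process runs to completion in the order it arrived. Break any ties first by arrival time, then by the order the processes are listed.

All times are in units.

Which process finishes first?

Schedule: | P1 0-10 | P2 10-17 | P3 17-28 |
Completion: P1=10  P2=17  P3=28
Turnaround (C−A): P1=10  P2=14  P3=24
Finish order: P1 → P2 → P3

P1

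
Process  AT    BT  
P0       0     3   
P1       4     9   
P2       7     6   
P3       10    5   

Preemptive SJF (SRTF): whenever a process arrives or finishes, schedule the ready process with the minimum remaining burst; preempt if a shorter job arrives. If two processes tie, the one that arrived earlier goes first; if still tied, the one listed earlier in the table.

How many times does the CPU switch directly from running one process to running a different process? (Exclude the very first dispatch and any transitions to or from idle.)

Timeline: | P0 0-3 | idle 3-4 | P1 4-13 | P3 13-18 | P2 18-24 |
Completion: P0=3  P1=13  P2=24  P3=18

2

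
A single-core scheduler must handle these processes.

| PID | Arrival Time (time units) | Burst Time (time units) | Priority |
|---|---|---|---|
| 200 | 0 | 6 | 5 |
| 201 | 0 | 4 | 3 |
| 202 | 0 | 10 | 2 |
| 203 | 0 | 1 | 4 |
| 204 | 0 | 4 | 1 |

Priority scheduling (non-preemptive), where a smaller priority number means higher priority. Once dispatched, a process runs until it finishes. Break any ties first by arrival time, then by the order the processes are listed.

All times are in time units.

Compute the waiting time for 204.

0

Gantt: | 204 0-4 | 202 4-14 | 201 14-18 | 203 18-19 | 200 19-25 |
Completion: 200=25  201=18  202=14  203=19  204=4
Turnaround (C−A): 200=25  201=18  202=14  203=19  204=4
Waiting(204) = turnaround − burst = 4 − 4 = 0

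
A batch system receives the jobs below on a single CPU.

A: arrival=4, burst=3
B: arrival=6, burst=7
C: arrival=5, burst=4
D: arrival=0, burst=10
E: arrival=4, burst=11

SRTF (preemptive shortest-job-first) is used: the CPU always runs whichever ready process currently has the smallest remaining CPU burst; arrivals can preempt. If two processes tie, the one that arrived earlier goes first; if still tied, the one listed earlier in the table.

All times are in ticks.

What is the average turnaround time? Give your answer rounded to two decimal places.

Timeline: | D 0-4 | A 4-7 | C 7-11 | D 11-17 | B 17-24 | E 24-35 |
Completion: A=7  B=24  C=11  D=17  E=35
Turnaround times: A=3, B=18, C=6, D=17, E=31
Average turnaround = (3+18+6+17+31) / 5 = 75/5 = 15.00

15.00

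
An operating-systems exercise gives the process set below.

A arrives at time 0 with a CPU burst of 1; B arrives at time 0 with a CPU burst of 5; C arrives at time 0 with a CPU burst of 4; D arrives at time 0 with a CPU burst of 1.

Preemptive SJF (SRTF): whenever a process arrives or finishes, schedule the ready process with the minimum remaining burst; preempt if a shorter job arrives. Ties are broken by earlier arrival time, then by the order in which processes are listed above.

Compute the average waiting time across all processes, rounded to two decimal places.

Timeline: | A 0-1 | D 1-2 | C 2-6 | B 6-11 |
Completion: A=1  B=11  C=6  D=2
Turnaround (C−A): A=1  B=11  C=6  D=2
Waiting times: A=0, B=6, C=2, D=1
Average waiting = (0+6+2+1) / 4 = 9/4 = 2.25

2.25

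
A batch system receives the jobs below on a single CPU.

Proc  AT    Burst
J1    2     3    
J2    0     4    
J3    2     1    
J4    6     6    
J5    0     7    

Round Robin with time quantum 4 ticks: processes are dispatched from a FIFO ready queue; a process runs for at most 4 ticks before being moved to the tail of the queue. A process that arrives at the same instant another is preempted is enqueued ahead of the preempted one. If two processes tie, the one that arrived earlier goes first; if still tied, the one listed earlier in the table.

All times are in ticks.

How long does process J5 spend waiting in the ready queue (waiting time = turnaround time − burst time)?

12

Timeline: | J2 0-4 | J5 4-8 | J1 8-11 | J3 11-12 | J4 12-16 | J5 16-19 | J4 19-21 |
Completion: J1=11  J2=4  J3=12  J4=21  J5=19
Turnaround (C−A): J1=9  J2=4  J3=10  J4=15  J5=19
Waiting(J5) = turnaround − burst = 19 − 7 = 12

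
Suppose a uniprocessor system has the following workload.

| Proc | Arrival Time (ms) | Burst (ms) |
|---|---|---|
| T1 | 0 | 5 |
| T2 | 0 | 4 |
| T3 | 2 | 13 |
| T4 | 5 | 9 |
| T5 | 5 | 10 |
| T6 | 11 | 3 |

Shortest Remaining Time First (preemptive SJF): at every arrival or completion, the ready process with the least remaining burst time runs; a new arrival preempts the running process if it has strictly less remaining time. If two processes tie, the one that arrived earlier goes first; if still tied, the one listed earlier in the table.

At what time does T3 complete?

44

Timeline: | T2 0-4 | T1 4-9 | T4 9-11 | T6 11-14 | T4 14-21 | T5 21-31 | T3 31-44 |
Completion: T1=9  T2=4  T3=44  T4=21  T5=31  T6=14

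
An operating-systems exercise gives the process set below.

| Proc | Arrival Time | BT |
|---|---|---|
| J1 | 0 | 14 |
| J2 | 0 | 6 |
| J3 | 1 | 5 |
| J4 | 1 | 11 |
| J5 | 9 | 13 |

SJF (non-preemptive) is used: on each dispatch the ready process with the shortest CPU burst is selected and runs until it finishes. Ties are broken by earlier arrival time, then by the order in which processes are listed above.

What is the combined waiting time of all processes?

Timeline: | J2 0-6 | J3 6-11 | J4 11-22 | J5 22-35 | J1 35-49 |
Completion: J1=49  J2=6  J3=11  J4=22  J5=35
Waiting = turnaround − burst: J1=35, J2=0, J3=5, J4=10, J5=13
Total waiting = 35 + 0 + 5 + 10 + 13 = 63

63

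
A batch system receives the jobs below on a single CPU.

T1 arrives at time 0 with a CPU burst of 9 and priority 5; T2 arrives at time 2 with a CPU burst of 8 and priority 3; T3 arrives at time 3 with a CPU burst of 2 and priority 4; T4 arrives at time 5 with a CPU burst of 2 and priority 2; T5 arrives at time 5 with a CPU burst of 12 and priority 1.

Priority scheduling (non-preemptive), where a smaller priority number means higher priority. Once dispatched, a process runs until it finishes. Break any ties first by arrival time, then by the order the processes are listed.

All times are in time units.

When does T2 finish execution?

Gantt: | T1 0-9 | T5 9-21 | T4 21-23 | T2 23-31 | T3 31-33 |
Completion: T1=9  T2=31  T3=33  T4=23  T5=21
Turnaround (C−A): T1=9  T2=29  T3=30  T4=18  T5=16

31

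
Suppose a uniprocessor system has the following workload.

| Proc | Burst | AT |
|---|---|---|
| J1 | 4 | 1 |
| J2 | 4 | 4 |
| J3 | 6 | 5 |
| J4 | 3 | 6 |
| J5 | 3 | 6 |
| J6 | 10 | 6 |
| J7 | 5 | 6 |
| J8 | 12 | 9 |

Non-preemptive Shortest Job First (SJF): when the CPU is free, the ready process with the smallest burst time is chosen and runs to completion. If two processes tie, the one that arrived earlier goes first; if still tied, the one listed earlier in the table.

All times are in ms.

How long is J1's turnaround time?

4

Gantt: | idle 0-1 | J1 1-5 | J2 5-9 | J4 9-12 | J5 12-15 | J7 15-20 | J3 20-26 | J6 26-36 | J8 36-48 |
Completion: J1=5  J2=9  J3=26  J4=12  J5=15  J6=36  J7=20  J8=48
Turnaround(J1) = completion − arrival = 5 − 1 = 4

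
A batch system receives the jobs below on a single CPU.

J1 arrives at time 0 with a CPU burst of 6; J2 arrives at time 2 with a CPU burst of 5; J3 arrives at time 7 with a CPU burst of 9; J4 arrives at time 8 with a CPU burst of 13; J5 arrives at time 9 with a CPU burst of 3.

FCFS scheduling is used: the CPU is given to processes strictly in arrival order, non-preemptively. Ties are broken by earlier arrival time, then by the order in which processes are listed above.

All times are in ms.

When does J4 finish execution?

Timeline: | J1 0-6 | J2 6-11 | J3 11-20 | J4 20-33 | J5 33-36 |
Completion: J1=6  J2=11  J3=20  J4=33  J5=36
Turnaround (C−A): J1=6  J2=9  J3=13  J4=25  J5=27

33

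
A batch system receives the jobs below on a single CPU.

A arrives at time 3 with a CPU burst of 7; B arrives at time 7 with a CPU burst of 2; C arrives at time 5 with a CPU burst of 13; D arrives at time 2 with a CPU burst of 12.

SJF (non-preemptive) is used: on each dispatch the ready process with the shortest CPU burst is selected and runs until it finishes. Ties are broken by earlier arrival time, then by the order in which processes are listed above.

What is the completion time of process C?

36

Schedule: | idle 0-2 | D 2-14 | B 14-16 | A 16-23 | C 23-36 |
Completion: A=23  B=16  C=36  D=14
Turnaround (C−A): A=20  B=9  C=31  D=12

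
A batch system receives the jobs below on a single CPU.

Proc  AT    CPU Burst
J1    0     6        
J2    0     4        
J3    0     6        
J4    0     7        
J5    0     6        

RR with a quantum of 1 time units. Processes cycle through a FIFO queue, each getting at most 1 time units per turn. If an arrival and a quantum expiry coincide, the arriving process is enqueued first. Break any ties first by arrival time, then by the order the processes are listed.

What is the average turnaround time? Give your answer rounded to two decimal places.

Schedule: | J1 0-1 | J2 1-2 | J3 2-3 | J4 3-4 | J5 4-5 | J1 5-6 | J2 6-7 | J3 7-8 | J4 8-9 | J5 9-10 | J1 10-11 | J2 11-12 | J3 12-13 | J4 13-14 | J5 14-15 | J1 15-16 | J2 16-17 | J3 17-18 | J4 18-19 | J5 19-20 | J1 20-21 | J3 21-22 | J4 22-23 | J5 23-24 | J1 24-25 | J3 25-26 | J4 26-27 | J5 27-28 | J4 28-29 |
Completion: J1=25  J2=17  J3=26  J4=29  J5=28
Turnaround (C−A): J1=25  J2=17  J3=26  J4=29  J5=28
Turnaround times: J1=25, J2=17, J3=26, J4=29, J5=28
Average turnaround = (25+17+26+29+28) / 5 = 125/5 = 25.00

25.00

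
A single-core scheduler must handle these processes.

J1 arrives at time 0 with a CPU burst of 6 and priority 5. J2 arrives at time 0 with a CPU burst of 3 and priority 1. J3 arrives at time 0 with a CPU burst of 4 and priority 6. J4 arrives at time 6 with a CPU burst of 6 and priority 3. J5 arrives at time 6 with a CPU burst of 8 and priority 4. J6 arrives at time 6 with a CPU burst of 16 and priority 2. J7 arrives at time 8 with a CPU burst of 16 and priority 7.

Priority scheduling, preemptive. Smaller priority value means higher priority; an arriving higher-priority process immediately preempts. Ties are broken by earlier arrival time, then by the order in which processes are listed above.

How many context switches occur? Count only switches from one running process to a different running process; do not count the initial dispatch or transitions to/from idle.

Timeline: | J2 0-3 | J1 3-6 | J6 6-22 | J4 22-28 | J5 28-36 | J1 36-39 | J3 39-43 | J7 43-59 |
Completion: J1=39  J2=3  J3=43  J4=28  J5=36  J6=22  J7=59
Turnaround (C−A): J1=39  J2=3  J3=43  J4=22  J5=30  J6=16  J7=51

7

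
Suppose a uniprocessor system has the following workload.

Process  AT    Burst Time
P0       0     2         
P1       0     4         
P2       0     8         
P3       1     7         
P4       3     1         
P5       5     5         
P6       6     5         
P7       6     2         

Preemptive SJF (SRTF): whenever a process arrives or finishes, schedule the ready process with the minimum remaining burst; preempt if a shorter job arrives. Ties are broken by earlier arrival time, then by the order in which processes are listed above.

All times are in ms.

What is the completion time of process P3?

26

Schedule: | P0 0-2 | P1 2-3 | P4 3-4 | P1 4-7 | P7 7-9 | P5 9-14 | P6 14-19 | P3 19-26 | P2 26-34 |
Completion: P0=2  P1=7  P2=34  P3=26  P4=4  P5=14  P6=19  P7=9
Turnaround (C−A): P0=2  P1=7  P2=34  P3=25  P4=1  P5=9  P6=13  P7=3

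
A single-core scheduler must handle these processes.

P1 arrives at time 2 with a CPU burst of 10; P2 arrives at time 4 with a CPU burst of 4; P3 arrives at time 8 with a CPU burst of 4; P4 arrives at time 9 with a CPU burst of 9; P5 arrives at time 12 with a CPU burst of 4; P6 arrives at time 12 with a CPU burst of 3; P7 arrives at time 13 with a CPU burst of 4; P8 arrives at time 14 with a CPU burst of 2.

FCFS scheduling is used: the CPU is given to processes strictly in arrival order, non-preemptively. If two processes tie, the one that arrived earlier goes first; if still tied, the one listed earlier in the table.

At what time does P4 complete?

29

Timeline: | idle 0-2 | P1 2-12 | P2 12-16 | P3 16-20 | P4 20-29 | P5 29-33 | P6 33-36 | P7 36-40 | P8 40-42 |
Completion: P1=12  P2=16  P3=20  P4=29  P5=33  P6=36  P7=40  P8=42
Turnaround (C−A): P1=10  P2=12  P3=12  P4=20  P5=21  P6=24  P7=27  P8=28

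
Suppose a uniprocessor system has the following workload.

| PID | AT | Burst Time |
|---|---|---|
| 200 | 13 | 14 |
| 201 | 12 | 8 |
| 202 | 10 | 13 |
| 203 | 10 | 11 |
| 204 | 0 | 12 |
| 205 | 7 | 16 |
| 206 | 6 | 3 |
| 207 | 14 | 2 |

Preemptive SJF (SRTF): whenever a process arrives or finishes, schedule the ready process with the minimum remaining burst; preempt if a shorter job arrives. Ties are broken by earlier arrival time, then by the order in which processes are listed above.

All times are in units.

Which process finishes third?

207

Gantt: | 204 0-6 | 206 6-9 | 204 9-15 | 207 15-17 | 201 17-25 | 203 25-36 | 202 36-49 | 200 49-63 | 205 63-79 |
Completion: 200=63  201=25  202=49  203=36  204=15  205=79  206=9  207=17
Finish order: 206 → 204 → 207 → 201 → 203 → 202 → 200 → 205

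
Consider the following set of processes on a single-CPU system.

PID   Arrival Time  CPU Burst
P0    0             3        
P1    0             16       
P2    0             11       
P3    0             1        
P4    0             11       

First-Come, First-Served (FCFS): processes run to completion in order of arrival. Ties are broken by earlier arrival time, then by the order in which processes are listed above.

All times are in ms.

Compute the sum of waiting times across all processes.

Timeline: | P0 0-3 | P1 3-19 | P2 19-30 | P3 30-31 | P4 31-42 |
Completion: P0=3  P1=19  P2=30  P3=31  P4=42
Waiting = turnaround − burst: P0=0, P1=3, P2=19, P3=30, P4=31
Total waiting = 0 + 3 + 19 + 30 + 31 = 83

83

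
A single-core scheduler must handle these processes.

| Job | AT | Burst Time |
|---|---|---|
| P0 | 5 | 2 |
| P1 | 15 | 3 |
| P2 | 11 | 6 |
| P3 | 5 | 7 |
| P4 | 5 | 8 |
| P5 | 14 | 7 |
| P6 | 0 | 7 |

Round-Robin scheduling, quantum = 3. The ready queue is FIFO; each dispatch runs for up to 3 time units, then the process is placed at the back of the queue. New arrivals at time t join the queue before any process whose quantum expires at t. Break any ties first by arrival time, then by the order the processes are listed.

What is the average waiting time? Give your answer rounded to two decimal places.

Schedule: | P6 0-6 | P0 6-8 | P3 8-11 | P4 11-14 | P6 14-15 | P2 15-18 | P3 18-21 | P5 21-24 | P4 24-27 | P1 27-30 | P2 30-33 | P3 33-34 | P5 34-37 | P4 37-39 | P5 39-40 |
Completion: P0=8  P1=30  P2=33  P3=34  P4=39  P5=40  P6=15
Turnaround (C−A): P0=3  P1=15  P2=22  P3=29  P4=34  P5=26  P6=15
Waiting times: P0=1, P1=12, P2=16, P3=22, P4=26, P5=19, P6=8
Average waiting = (1+12+16+22+26+19+8) / 7 = 104/7 = 14.86

14.86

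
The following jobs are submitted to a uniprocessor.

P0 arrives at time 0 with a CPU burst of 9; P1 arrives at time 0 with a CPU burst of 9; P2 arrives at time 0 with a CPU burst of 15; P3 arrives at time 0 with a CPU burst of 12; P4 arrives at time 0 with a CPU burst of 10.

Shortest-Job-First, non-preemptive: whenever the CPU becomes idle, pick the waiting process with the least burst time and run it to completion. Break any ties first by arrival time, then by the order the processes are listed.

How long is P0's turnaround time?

Gantt: | P0 0-9 | P1 9-18 | P4 18-28 | P3 28-40 | P2 40-55 |
Completion: P0=9  P1=18  P2=55  P3=40  P4=28
Turnaround(P0) = completion − arrival = 9 − 0 = 9

9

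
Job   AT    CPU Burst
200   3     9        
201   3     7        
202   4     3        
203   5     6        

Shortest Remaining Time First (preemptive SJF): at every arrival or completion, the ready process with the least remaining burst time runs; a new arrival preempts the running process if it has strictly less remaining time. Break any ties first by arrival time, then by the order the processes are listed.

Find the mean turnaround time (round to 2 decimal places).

13.00

Schedule: | idle 0-3 | 201 3-4 | 202 4-7 | 201 7-13 | 203 13-19 | 200 19-28 |
Completion: 200=28  201=13  202=7  203=19
Turnaround (C−A): 200=25  201=10  202=3  203=14
Turnaround times: 200=25, 201=10, 202=3, 203=14
Average turnaround = (25+10+3+14) / 4 = 52/4 = 13.00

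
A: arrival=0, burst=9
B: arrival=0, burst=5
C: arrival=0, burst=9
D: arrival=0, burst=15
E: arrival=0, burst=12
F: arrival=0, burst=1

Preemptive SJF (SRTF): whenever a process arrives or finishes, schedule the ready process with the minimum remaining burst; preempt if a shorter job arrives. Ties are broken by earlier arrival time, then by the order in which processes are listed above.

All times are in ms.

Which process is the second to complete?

B

Timeline: | F 0-1 | B 1-6 | A 6-15 | C 15-24 | E 24-36 | D 36-51 |
Completion: A=15  B=6  C=24  D=51  E=36  F=1
Turnaround (C−A): A=15  B=6  C=24  D=51  E=36  F=1
Finish order: F → B → A → C → E → D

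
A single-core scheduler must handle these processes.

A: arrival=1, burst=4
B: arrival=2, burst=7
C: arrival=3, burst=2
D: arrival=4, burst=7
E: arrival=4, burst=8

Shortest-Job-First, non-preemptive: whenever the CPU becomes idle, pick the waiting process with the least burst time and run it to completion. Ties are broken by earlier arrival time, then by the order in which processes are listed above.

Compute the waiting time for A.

Timeline: | idle 0-1 | A 1-5 | C 5-7 | B 7-14 | D 14-21 | E 21-29 |
Completion: A=5  B=14  C=7  D=21  E=29
Waiting(A) = turnaround − burst = 4 − 4 = 0

0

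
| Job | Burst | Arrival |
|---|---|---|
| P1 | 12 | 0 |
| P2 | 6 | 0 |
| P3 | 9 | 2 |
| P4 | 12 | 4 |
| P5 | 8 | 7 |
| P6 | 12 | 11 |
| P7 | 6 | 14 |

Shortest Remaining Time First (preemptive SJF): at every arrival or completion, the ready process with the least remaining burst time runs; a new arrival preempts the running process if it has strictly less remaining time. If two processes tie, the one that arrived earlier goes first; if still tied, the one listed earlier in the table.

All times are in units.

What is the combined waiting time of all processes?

127

Schedule: | P2 0-6 | P3 6-15 | P7 15-21 | P5 21-29 | P1 29-41 | P4 41-53 | P6 53-65 |
Completion: P1=41  P2=6  P3=15  P4=53  P5=29  P6=65  P7=21
Waiting = turnaround − burst: P1=29, P2=0, P3=4, P4=37, P5=14, P6=42, P7=1
Total waiting = 29 + 0 + 4 + 37 + 14 + 42 + 1 = 127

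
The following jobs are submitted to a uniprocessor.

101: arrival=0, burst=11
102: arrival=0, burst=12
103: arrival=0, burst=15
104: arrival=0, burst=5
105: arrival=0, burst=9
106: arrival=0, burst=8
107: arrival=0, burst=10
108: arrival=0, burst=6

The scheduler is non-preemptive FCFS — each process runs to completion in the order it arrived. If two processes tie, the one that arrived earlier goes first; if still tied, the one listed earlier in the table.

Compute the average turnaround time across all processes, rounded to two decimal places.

46.63

Gantt: | 101 0-11 | 102 11-23 | 103 23-38 | 104 38-43 | 105 43-52 | 106 52-60 | 107 60-70 | 108 70-76 |
Completion: 101=11  102=23  103=38  104=43  105=52  106=60  107=70  108=76
Turnaround times: 101=11, 102=23, 103=38, 104=43, 105=52, 106=60, 107=70, 108=76
Average turnaround = (11+23+38+43+52+60+70+76) / 8 = 373/8 = 46.63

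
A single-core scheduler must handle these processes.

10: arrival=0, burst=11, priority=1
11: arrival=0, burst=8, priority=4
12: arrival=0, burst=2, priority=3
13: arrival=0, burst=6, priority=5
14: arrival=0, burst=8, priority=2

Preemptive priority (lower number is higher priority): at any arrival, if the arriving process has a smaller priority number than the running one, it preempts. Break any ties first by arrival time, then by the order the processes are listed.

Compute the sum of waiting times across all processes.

Timeline: | 10 0-11 | 14 11-19 | 12 19-21 | 11 21-29 | 13 29-35 |
Completion: 10=11  11=29  12=21  13=35  14=19
Turnaround (C−A): 10=11  11=29  12=21  13=35  14=19
Waiting = turnaround − burst: 10=0, 11=21, 12=19, 13=29, 14=11
Total waiting = 0 + 21 + 19 + 29 + 11 = 80

80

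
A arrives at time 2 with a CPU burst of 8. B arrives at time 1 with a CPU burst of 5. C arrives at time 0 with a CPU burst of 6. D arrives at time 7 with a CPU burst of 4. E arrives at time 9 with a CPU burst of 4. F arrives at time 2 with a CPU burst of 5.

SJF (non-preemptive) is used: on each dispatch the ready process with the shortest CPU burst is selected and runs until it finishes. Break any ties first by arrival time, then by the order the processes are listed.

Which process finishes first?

Schedule: | C 0-6 | B 6-11 | D 11-15 | E 15-19 | F 19-24 | A 24-32 |
Completion: A=32  B=11  C=6  D=15  E=19  F=24
Turnaround (C−A): A=30  B=10  C=6  D=8  E=10  F=22
Finish order: C → B → D → E → F → A

C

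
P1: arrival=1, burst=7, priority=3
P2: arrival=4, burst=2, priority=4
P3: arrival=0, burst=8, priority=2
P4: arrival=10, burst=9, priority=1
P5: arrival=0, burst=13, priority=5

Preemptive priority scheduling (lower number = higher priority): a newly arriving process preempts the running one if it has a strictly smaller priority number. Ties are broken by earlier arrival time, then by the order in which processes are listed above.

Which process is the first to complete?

Timeline: | P3 0-8 | P1 8-10 | P4 10-19 | P1 19-24 | P2 24-26 | P5 26-39 |
Completion: P1=24  P2=26  P3=8  P4=19  P5=39
Turnaround (C−A): P1=23  P2=22  P3=8  P4=9  P5=39
Finish order: P3 → P4 → P1 → P2 → P5

P3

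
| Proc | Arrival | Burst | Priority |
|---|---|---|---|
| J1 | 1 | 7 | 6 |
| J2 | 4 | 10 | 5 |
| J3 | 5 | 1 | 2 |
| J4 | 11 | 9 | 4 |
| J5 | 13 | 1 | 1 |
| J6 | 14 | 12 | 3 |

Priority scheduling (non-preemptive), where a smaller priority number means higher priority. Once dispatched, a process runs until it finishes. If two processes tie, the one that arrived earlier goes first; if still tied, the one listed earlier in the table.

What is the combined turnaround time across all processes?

81

Schedule: | idle 0-1 | J1 1-8 | J3 8-9 | J2 9-19 | J5 19-20 | J6 20-32 | J4 32-41 |
Completion: J1=8  J2=19  J3=9  J4=41  J5=20  J6=32
Turnaround = completion − arrival: J1=7, J2=15, J3=4, J4=30, J5=7, J6=18
Total turnaround = 7 + 15 + 4 + 30 + 7 + 18 = 81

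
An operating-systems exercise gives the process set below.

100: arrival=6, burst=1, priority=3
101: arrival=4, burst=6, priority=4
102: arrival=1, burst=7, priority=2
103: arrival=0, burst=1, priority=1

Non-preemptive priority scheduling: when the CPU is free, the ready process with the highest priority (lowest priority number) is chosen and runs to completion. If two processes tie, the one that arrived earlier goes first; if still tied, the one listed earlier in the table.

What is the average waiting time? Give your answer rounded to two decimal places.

Gantt: | 103 0-1 | 102 1-8 | 100 8-9 | 101 9-15 |
Completion: 100=9  101=15  102=8  103=1
Waiting times: 100=2, 101=5, 102=0, 103=0
Average waiting = (2+5+0+0) / 4 = 7/4 = 1.75

1.75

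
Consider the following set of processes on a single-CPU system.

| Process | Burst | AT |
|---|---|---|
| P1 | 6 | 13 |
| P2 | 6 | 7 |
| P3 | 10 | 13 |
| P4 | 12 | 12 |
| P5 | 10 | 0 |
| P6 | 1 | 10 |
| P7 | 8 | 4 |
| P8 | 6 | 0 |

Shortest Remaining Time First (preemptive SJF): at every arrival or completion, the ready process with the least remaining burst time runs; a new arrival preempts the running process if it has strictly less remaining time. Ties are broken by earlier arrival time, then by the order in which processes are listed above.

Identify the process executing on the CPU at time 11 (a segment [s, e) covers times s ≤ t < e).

P2

Gantt: | P8 0-6 | P7 6-7 | P2 7-10 | P6 10-11 | P2 11-14 | P1 14-20 | P7 20-27 | P5 27-37 | P3 37-47 | P4 47-59 |
Completion: P1=20  P2=14  P3=47  P4=59  P5=37  P6=11  P7=27  P8=6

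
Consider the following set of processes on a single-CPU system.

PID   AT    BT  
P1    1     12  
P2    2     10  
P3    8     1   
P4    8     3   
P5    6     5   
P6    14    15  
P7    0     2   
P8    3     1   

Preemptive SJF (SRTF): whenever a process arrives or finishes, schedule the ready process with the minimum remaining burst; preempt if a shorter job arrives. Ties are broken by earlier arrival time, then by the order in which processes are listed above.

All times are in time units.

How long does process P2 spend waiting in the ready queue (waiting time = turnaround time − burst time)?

Timeline: | P7 0-2 | P2 2-3 | P8 3-4 | P2 4-6 | P5 6-8 | P3 8-9 | P5 9-12 | P4 12-15 | P2 15-22 | P1 22-34 | P6 34-49 |
Completion: P1=34  P2=22  P3=9  P4=15  P5=12  P6=49  P7=2  P8=4
Turnaround (C−A): P1=33  P2=20  P3=1  P4=7  P5=6  P6=35  P7=2  P8=1
Waiting(P2) = turnaround − burst = 20 − 10 = 10

10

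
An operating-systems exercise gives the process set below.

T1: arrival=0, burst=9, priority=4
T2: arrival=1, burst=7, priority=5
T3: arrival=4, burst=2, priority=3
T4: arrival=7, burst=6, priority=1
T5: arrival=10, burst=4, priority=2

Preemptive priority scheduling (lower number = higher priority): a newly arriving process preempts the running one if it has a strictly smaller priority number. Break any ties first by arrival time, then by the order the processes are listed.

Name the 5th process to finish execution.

Timeline: | T1 0-4 | T3 4-6 | T1 6-7 | T4 7-13 | T5 13-17 | T1 17-21 | T2 21-28 |
Completion: T1=21  T2=28  T3=6  T4=13  T5=17
Finish order: T3 → T4 → T5 → T1 → T2

T2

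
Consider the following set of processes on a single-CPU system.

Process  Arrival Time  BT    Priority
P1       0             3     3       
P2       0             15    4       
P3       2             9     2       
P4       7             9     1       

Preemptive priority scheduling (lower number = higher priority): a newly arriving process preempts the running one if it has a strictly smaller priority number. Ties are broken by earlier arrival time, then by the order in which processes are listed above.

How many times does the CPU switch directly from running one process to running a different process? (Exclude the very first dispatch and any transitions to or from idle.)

5

Timeline: | P1 0-2 | P3 2-7 | P4 7-16 | P3 16-20 | P1 20-21 | P2 21-36 |
Completion: P1=21  P2=36  P3=20  P4=16
Turnaround (C−A): P1=21  P2=36  P3=18  P4=9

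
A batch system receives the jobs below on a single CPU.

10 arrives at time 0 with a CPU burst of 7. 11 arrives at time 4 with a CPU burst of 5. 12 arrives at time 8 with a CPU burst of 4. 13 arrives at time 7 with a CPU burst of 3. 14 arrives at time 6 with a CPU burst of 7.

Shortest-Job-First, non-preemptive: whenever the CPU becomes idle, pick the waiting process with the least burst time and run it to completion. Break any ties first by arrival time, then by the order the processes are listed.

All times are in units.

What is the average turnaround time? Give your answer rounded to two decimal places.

10.20

Gantt: | 10 0-7 | 13 7-10 | 12 10-14 | 11 14-19 | 14 19-26 |
Completion: 10=7  11=19  12=14  13=10  14=26
Turnaround (C−A): 10=7  11=15  12=6  13=3  14=20
Turnaround times: 10=7, 11=15, 12=6, 13=3, 14=20
Average turnaround = (7+15+6+3+20) / 5 = 51/5 = 10.20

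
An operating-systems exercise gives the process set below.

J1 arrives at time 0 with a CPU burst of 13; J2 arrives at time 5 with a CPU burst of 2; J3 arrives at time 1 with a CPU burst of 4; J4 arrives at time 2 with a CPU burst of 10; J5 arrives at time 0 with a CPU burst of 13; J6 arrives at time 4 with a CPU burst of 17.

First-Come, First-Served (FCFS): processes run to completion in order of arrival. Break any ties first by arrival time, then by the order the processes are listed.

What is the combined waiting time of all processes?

154

Schedule: | J1 0-13 | J5 13-26 | J3 26-30 | J4 30-40 | J6 40-57 | J2 57-59 |
Completion: J1=13  J2=59  J3=30  J4=40  J5=26  J6=57
Turnaround (C−A): J1=13  J2=54  J3=29  J4=38  J5=26  J6=53
Waiting = turnaround − burst: J1=0, J2=52, J3=25, J4=28, J5=13, J6=36
Total waiting = 0 + 52 + 25 + 28 + 13 + 36 = 154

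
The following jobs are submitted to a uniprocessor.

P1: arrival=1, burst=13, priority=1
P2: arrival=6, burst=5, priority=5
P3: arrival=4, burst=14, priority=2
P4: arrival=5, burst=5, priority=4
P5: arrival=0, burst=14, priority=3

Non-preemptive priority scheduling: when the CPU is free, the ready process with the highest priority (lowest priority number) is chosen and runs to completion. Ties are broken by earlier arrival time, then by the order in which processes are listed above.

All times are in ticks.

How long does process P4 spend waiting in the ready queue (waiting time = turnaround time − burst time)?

36

Timeline: | P5 0-14 | P1 14-27 | P3 27-41 | P4 41-46 | P2 46-51 |
Completion: P1=27  P2=51  P3=41  P4=46  P5=14
Turnaround (C−A): P1=26  P2=45  P3=37  P4=41  P5=14
Waiting(P4) = turnaround − burst = 41 − 5 = 36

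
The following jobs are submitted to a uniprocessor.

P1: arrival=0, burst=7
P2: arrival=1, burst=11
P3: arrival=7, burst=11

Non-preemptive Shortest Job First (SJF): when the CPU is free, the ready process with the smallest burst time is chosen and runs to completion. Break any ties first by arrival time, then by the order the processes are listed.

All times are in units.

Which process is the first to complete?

Timeline: | P1 0-7 | P2 7-18 | P3 18-29 |
Completion: P1=7  P2=18  P3=29
Turnaround (C−A): P1=7  P2=17  P3=22
Finish order: P1 → P2 → P3

P1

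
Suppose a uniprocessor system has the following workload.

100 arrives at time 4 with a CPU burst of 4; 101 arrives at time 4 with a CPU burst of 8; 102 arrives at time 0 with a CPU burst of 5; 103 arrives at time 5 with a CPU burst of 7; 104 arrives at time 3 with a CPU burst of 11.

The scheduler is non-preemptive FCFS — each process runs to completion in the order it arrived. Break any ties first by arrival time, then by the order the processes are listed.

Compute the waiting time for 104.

Gantt: | 102 0-5 | 104 5-16 | 100 16-20 | 101 20-28 | 103 28-35 |
Completion: 100=20  101=28  102=5  103=35  104=16
Turnaround (C−A): 100=16  101=24  102=5  103=30  104=13
Waiting(104) = turnaround − burst = 13 − 11 = 2

2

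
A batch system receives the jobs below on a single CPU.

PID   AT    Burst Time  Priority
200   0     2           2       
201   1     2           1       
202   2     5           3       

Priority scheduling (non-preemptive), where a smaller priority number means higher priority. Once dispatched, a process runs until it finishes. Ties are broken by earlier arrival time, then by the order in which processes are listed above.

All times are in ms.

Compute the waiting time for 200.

0

Timeline: | 200 0-2 | 201 2-4 | 202 4-9 |
Completion: 200=2  201=4  202=9
Waiting(200) = turnaround − burst = 2 − 2 = 0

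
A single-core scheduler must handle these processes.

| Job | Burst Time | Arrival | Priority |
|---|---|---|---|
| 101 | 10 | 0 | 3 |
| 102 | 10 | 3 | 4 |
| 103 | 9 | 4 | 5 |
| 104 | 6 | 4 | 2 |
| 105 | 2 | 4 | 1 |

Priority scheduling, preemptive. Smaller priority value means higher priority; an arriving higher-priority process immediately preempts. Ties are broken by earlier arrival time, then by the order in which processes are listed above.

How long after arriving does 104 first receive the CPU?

Schedule: | 101 0-4 | 105 4-6 | 104 6-12 | 101 12-18 | 102 18-28 | 103 28-37 |
Completion: 101=18  102=28  103=37  104=12  105=6
Response(104) = first start − arrival = 6 − 4 = 2

2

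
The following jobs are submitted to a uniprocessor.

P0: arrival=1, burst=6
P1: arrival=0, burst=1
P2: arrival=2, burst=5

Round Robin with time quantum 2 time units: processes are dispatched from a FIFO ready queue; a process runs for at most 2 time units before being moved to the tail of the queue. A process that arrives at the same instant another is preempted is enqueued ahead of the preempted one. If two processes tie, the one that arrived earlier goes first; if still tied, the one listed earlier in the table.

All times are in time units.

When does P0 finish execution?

11

Schedule: | P1 0-1 | P0 1-3 | P2 3-5 | P0 5-7 | P2 7-9 | P0 9-11 | P2 11-12 |
Completion: P0=11  P1=1  P2=12
Turnaround (C−A): P0=10  P1=1  P2=10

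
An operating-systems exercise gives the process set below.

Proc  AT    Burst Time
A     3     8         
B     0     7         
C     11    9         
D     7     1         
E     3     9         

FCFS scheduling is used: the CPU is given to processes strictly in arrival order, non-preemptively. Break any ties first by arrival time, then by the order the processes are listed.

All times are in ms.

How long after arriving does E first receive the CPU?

12

Timeline: | B 0-7 | A 7-15 | E 15-24 | D 24-25 | C 25-34 |
Completion: A=15  B=7  C=34  D=25  E=24
Turnaround (C−A): A=12  B=7  C=23  D=18  E=21
Response(E) = first start − arrival = 15 − 3 = 12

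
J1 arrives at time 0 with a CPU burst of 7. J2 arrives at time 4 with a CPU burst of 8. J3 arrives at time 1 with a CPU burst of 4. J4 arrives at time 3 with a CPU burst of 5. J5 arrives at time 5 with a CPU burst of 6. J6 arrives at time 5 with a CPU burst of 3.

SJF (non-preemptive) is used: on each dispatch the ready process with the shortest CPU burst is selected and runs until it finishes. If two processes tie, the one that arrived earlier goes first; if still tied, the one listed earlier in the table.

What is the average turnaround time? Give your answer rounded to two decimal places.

Schedule: | J1 0-7 | J6 7-10 | J3 10-14 | J4 14-19 | J5 19-25 | J2 25-33 |
Completion: J1=7  J2=33  J3=14  J4=19  J5=25  J6=10
Turnaround (C−A): J1=7  J2=29  J3=13  J4=16  J5=20  J6=5
Turnaround times: J1=7, J2=29, J3=13, J4=16, J5=20, J6=5
Average turnaround = (7+29+13+16+20+5) / 6 = 90/6 = 15.00

15.00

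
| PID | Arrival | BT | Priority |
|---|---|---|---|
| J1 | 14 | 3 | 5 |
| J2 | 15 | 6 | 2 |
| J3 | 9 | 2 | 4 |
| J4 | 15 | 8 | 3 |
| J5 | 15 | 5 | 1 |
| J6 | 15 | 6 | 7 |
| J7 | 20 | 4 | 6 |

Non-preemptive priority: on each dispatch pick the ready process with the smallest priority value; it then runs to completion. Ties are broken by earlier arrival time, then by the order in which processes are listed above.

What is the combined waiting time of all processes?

63

Timeline: | idle 0-9 | J3 9-11 | idle 11-14 | J1 14-17 | J5 17-22 | J2 22-28 | J4 28-36 | J7 36-40 | J6 40-46 |
Completion: J1=17  J2=28  J3=11  J4=36  J5=22  J6=46  J7=40
Turnaround (C−A): J1=3  J2=13  J3=2  J4=21  J5=7  J6=31  J7=20
Waiting = turnaround − burst: J1=0, J2=7, J3=0, J4=13, J5=2, J6=25, J7=16
Total waiting = 0 + 7 + 0 + 13 + 2 + 25 + 16 = 63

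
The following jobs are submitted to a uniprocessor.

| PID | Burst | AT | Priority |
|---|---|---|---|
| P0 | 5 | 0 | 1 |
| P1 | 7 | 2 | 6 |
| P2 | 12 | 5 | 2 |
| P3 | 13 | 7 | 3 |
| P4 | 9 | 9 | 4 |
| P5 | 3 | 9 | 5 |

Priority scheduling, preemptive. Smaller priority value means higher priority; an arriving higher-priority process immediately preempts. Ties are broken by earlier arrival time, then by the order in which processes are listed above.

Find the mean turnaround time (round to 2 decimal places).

25.00

Schedule: | P0 0-5 | P2 5-17 | P3 17-30 | P4 30-39 | P5 39-42 | P1 42-49 |
Completion: P0=5  P1=49  P2=17  P3=30  P4=39  P5=42
Turnaround times: P0=5, P1=47, P2=12, P3=23, P4=30, P5=33
Average turnaround = (5+47+12+23+30+33) / 6 = 150/6 = 25.00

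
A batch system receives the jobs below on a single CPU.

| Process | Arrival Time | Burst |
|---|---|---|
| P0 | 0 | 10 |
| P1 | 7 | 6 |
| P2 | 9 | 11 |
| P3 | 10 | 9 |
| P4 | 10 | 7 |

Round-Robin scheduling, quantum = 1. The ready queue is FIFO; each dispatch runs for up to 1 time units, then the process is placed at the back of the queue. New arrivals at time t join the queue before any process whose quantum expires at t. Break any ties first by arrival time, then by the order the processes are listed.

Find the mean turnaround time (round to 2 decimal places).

Timeline: | P0 0-7 | P1 7-8 | P0 8-9 | P1 9-10 | P2 10-11 | P0 11-12 | P3 12-13 | P4 13-14 | P1 14-15 | P2 15-16 | P0 16-17 | P3 17-18 | P4 18-19 | P1 19-20 | P2 20-21 | P3 21-22 | P4 22-23 | P1 23-24 | P2 24-25 | P3 25-26 | P4 26-27 | P1 27-28 | P2 28-29 | P3 29-30 | P4 30-31 | P2 31-32 | P3 32-33 | P4 33-34 | P2 34-35 | P3 35-36 | P4 36-37 | P2 37-38 | P3 38-39 | P2 39-40 | P3 40-41 | P2 41-43 |
Completion: P0=17  P1=28  P2=43  P3=41  P4=37
Turnaround times: P0=17, P1=21, P2=34, P3=31, P4=27
Average turnaround = (17+21+34+31+27) / 5 = 130/5 = 26.00

26.00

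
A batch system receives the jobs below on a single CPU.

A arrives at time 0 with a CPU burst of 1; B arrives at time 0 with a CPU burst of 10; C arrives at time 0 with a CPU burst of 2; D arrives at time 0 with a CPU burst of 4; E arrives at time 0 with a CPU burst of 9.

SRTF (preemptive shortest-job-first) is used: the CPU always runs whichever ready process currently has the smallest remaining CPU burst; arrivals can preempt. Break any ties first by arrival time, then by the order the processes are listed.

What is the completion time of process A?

1

Schedule: | A 0-1 | C 1-3 | D 3-7 | E 7-16 | B 16-26 |
Completion: A=1  B=26  C=3  D=7  E=16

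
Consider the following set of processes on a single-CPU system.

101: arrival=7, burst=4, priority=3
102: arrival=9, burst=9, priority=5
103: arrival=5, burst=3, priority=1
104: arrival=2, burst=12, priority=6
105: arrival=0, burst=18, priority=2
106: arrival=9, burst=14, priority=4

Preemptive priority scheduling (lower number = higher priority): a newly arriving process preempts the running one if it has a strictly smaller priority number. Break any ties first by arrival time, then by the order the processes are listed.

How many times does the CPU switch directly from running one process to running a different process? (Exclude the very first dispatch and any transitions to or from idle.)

6

Schedule: | 105 0-5 | 103 5-8 | 105 8-21 | 101 21-25 | 106 25-39 | 102 39-48 | 104 48-60 |
Completion: 101=25  102=48  103=8  104=60  105=21  106=39
Turnaround (C−A): 101=18  102=39  103=3  104=58  105=21  106=30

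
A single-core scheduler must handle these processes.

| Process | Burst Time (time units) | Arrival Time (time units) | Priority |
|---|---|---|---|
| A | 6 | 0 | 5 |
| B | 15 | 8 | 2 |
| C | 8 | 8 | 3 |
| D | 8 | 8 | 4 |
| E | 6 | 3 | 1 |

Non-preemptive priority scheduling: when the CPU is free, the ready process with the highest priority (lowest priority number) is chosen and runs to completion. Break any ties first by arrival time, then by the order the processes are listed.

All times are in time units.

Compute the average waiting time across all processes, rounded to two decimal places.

Gantt: | A 0-6 | E 6-12 | B 12-27 | C 27-35 | D 35-43 |
Completion: A=6  B=27  C=35  D=43  E=12
Waiting times: A=0, B=4, C=19, D=27, E=3
Average waiting = (0+4+19+27+3) / 5 = 53/5 = 10.60

10.60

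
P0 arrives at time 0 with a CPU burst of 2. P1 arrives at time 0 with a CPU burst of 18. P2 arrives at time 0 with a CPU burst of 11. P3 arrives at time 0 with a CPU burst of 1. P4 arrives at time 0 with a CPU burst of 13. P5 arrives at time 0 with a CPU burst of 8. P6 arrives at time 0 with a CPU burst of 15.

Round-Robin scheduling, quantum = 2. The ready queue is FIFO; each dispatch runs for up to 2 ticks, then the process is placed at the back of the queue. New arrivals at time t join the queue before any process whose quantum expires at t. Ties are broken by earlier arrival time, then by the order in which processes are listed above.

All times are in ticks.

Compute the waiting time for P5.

Schedule: | P0 0-2 | P1 2-4 | P2 4-6 | P3 6-7 | P4 7-9 | P5 9-11 | P6 11-13 | P1 13-15 | P2 15-17 | P4 17-19 | P5 19-21 | P6 21-23 | P1 23-25 | P2 25-27 | P4 27-29 | P5 29-31 | P6 31-33 | P1 33-35 | P2 35-37 | P4 37-39 | P5 39-41 | P6 41-43 | P1 43-45 | P2 45-47 | P4 47-49 | P6 49-51 | P1 51-53 | P2 53-54 | P4 54-56 | P6 56-58 | P1 58-60 | P4 60-61 | P6 61-63 | P1 63-65 | P6 65-66 | P1 66-68 |
Completion: P0=2  P1=68  P2=54  P3=7  P4=61  P5=41  P6=66
Turnaround (C−A): P0=2  P1=68  P2=54  P3=7  P4=61  P5=41  P6=66
Waiting(P5) = turnaround − burst = 41 − 8 = 33

33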